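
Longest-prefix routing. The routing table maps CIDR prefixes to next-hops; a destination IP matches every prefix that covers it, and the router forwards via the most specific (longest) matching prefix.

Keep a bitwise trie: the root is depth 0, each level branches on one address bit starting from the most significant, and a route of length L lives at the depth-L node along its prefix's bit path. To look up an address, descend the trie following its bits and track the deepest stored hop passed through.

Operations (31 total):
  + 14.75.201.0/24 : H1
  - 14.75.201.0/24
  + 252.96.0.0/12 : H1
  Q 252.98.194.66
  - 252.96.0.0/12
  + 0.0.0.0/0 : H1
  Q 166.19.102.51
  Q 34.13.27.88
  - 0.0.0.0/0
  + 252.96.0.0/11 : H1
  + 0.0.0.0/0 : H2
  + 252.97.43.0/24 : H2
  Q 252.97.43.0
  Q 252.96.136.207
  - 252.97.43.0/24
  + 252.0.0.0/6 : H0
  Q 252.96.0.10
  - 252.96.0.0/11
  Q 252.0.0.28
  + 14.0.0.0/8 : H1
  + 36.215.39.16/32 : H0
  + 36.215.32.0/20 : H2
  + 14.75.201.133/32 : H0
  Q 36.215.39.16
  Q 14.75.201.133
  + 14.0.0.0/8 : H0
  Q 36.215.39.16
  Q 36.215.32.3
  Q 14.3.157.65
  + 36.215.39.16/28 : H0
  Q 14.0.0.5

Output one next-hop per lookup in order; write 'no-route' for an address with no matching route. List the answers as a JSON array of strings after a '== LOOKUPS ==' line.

Trace:
  add 14.75.201.0/24 -> H1 at depth 24
  del 14.75.201.0/24 (clear depth 24)
  add 252.96.0.0/12 -> H1 at depth 12
  ? 252.98.194.66  path d0:-→d1:-→d2:-→d3:-→d4:-→d5:-→d6:-→d7:-→d8:-→d9:-→d10:-→d11:-→d12:H1  best=H1
  del 252.96.0.0/12 (clear depth 12)
  add 0.0.0.0/0 -> H1 at depth 0
  ? 166.19.102.51  path d0:H1→d1:-  best=H1
  ? 34.13.27.88  path d0:H1→d1:-→d2:-  best=H1
  del 0.0.0.0/0 (clear depth 0)
  add 252.96.0.0/11 -> H1 at depth 11
  add 0.0.0.0/0 -> H2 at depth 0
  add 252.97.43.0/24 -> H2 at depth 24
  ? 252.97.43.0  path d0:H2→d1:-→d2:-→d3:-→d4:-→d5:-→d6:-→d7:-→d8:-→d9:-→d10:-→d11:H1→d12:-→d13:-→d14:-→d15:-→d16:-→d17:-→d18:-→d19:-→d20:-→d21:-→d22:-→d23:-→d24:H2  best=H2
  ? 252.96.136.207  path d0:H2→d1:-→d2:-→d3:-→d4:-→d5:-→d6:-→d7:-→d8:-→d9:-→d10:-→d11:H1→d12:-→d13:-→d14:-→d15:-  best=H1
  del 252.97.43.0/24 (clear depth 24)
  add 252.0.0.0/6 -> H0 at depth 6
  ? 252.96.0.10  path d0:H2→d1:-→d2:-→d3:-→d4:-→d5:-→d6:H0→d7:-→d8:-→d9:-→d10:-→d11:H1→d12:-→d13:-→d14:-→d15:-  best=H1
  del 252.96.0.0/11 (clear depth 11)
  ? 252.0.0.28  path d0:H2→d1:-→d2:-→d3:-→d4:-→d5:-→d6:H0→d7:-→d8:-→d9:-  best=H0
  add 14.0.0.0/8 -> H1 at depth 8
  add 36.215.39.16/32 -> H0 at depth 32
  add 36.215.32.0/20 -> H2 at depth 20
  add 14.75.201.133/32 -> H0 at depth 32
  ? 36.215.39.16  path d0:H2→d1:-→d2:-→d3:-→d4:-→d5:-→d6:-→d7:-→d8:-→d9:-→d10:-→d11:-→d12:-→d13:-→d14:-→d15:-→d16:-→d17:-→d18:-→d19:-→d20:H2→d21:-→d22:-→d23:-→d24:-→d25:-→d26:-→d27:-→d28:-→d29:-→d30:-→d31:-→d32:H0  best=H0
  ? 14.75.201.133  path d0:H2→d1:-→d2:-→d3:-→d4:-→d5:-→d6:-→d7:-→d8:H1→d9:-→d10:-→d11:-→d12:-→d13:-→d14:-→d15:-→d16:-→d17:-→d18:-→d19:-→d20:-→d21:-→d22:-→d23:-→d24:-→d25:-→d26:-→d27:-→d28:-→d29:-→d30:-→d31:-→d32:H0  best=H0
  add 14.0.0.0/8 -> H0 at depth 8
  ? 36.215.39.16  path d0:H2→d1:-→d2:-→d3:-→d4:-→d5:-→d6:-→d7:-→d8:-→d9:-→d10:-→d11:-→d12:-→d13:-→d14:-→d15:-→d16:-→d17:-→d18:-→d19:-→d20:H2→d21:-→d22:-→d23:-→d24:-→d25:-→d26:-→d27:-→d28:-→d29:-→d30:-→d31:-→d32:H0  best=H0
  ? 36.215.32.3  path d0:H2→d1:-→d2:-→d3:-→d4:-→d5:-→d6:-→d7:-→d8:-→d9:-→d10:-→d11:-→d12:-→d13:-→d14:-→d15:-→d16:-→d17:-→d18:-→d19:-→d20:H2→d21:-  best=H2
  ? 14.3.157.65  path d0:H2→d1:-→d2:-→d3:-→d4:-→d5:-→d6:-→d7:-→d8:H0→d9:-  best=H0
  add 36.215.39.16/28 -> H0 at depth 28
  ? 14.0.0.5  path d0:H2→d1:-→d2:-→d3:-→d4:-→d5:-→d6:-→d7:-→d8:H0→d9:-  best=H0

== LOOKUPS ==
["H1","H1","H1","H2","H1","H1","H0","H0","H0","H0","H2","H0","H0"]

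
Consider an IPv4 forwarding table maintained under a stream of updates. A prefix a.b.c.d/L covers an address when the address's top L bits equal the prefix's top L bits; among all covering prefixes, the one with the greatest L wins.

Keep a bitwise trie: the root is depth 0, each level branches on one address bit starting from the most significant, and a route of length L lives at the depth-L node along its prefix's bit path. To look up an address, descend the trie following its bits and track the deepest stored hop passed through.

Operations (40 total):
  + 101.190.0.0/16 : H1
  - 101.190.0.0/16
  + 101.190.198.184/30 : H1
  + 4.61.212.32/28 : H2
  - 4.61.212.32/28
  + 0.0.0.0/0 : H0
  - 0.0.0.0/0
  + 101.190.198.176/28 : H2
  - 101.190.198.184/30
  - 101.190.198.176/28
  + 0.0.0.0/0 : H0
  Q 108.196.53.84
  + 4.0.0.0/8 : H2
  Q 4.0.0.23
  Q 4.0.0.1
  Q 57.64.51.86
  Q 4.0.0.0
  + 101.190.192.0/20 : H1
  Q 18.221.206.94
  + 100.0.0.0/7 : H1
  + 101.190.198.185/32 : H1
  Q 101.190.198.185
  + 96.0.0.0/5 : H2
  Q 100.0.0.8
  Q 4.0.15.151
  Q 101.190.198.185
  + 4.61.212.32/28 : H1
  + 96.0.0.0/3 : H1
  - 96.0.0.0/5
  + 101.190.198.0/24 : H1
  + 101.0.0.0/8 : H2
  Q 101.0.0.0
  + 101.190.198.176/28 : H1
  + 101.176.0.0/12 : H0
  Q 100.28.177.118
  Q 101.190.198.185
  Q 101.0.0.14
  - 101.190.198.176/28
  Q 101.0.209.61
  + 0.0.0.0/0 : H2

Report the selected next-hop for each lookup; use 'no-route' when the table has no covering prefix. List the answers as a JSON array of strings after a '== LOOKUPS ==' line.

Apply in order:
  + 101.190.0.0/16 (H1) depth=16
  del 101.190.0.0/16 (clear depth 16)
  + 101.190.198.184/30 (H1) depth=30
  + 4.61.212.32/28 (H2) depth=28
  del 4.61.212.32/28 (clear depth 28)
  + 0.0.0.0/0 (H0) depth=0
  del 0.0.0.0/0 (clear depth 0)
  + 101.190.198.176/28 (H2) depth=28
  del 101.190.198.184/30 (clear depth 30)
  del 101.190.198.176/28 (clear depth 28)
  + 0.0.0.0/0 (H0) depth=0
  ? 108.196.53.84  path d0:H0→d1:-→d2:-→d3:-→d4:-  best=H0
  + 4.0.0.0/8 (H2) depth=8
  ? 4.0.0.23  path d0:H0→d1:-→d2:-→d3:-→d4:-→d5:-→d6:-→d7:-→d8:H2→d9:-→d10:-  best=H2
  ? 4.0.0.1  path d0:H0→d1:-→d2:-→d3:-→d4:-→d5:-→d6:-→d7:-→d8:H2→d9:-→d10:-  best=H2
  ? 57.64.51.86  path d0:H0→d1:-→d2:-  best=H0
  ? 4.0.0.0  path d0:H0→d1:-→d2:-→d3:-→d4:-→d5:-→d6:-→d7:-→d8:H2→d9:-→d10:-  best=H2
  + 101.190.192.0/20 (H1) depth=20
  ? 18.221.206.94  path d0:H0→d1:-→d2:-→d3:-  best=H0
  + 100.0.0.0/7 (H1) depth=7
  + 101.190.198.185/32 (H1) depth=32
  ? 101.190.198.185  path d0:H0→d1:-→d2:-→d3:-→d4:-→d5:-→d6:-→d7:H1→d8:-→d9:-→d10:-→d11:-→d12:-→d13:-→d14:-→d15:-→d16:-→d17:-→d18:-→d19:-→d20:H1→d21:-→d22:-→d23:-→d24:-→d25:-→d26:-→d27:-→d28:-→d29:-→d30:-→d31:-→d32:H1  best=H1
  + 96.0.0.0/5 (H2) depth=5
  ? 100.0.0.8  path d0:H0→d1:-→d2:-→d3:-→d4:-→d5:H2→d6:-→d7:H1  best=H1
  ? 4.0.15.151  path d0:H0→d1:-→d2:-→d3:-→d4:-→d5:-→d6:-→d7:-→d8:H2→d9:-→d10:-  best=H2
  ? 101.190.198.185  path d0:H0→d1:-→d2:-→d3:-→d4:-→d5:H2→d6:-→d7:H1→d8:-→d9:-→d10:-→d11:-→d12:-→d13:-→d14:-→d15:-→d16:-→d17:-→d18:-→d19:-→d20:H1→d21:-→d22:-→d23:-→d24:-→d25:-→d26:-→d27:-→d28:-→d29:-→d30:-→d31:-→d32:H1  best=H1
  + 4.61.212.32/28 (H1) depth=28
  + 96.0.0.0/3 (H1) depth=3
  del 96.0.0.0/5 (clear depth 5)
  + 101.190.198.0/24 (H1) depth=24
  + 101.0.0.0/8 (H2) depth=8
  ? 101.0.0.0  path d0:H0→d1:-→d2:-→d3:H1→d4:-→d5:-→d6:-→d7:H1→d8:H2  best=H2
  + 101.190.198.176/28 (H1) depth=28
  + 101.176.0.0/12 (H0) depth=12
  ? 100.28.177.118  path d0:H0→d1:-→d2:-→d3:H1→d4:-→d5:-→d6:-→d7:H1  best=H1
  ? 101.190.198.185  path d0:H0→d1:-→d2:-→d3:H1→d4:-→d5:-→d6:-→d7:H1→d8:H2→d9:-→d10:-→d11:-→d12:H0→d13:-→d14:-→d15:-→d16:-→d17:-→d18:-→d19:-→d20:H1→d21:-→d22:-→d23:-→d24:H1→d25:-→d26:-→d27:-→d28:H1→d29:-→d30:-→d31:-→d32:H1  best=H1
  ? 101.0.0.14  path d0:H0→d1:-→d2:-→d3:H1→d4:-→d5:-→d6:-→d7:H1→d8:H2  best=H2
  del 101.190.198.176/28 (clear depth 28)
  ? 101.0.209.61  path d0:H0→d1:-→d2:-→d3:H1→d4:-→d5:-→d6:-→d7:H1→d8:H2  best=H2
  + 0.0.0.0/0 (H2) depth=0

== LOOKUPS ==
["H0","H2","H2","H0","H2","H0","H1","H1","H2","H1","H2","H1","H1","H2","H2"]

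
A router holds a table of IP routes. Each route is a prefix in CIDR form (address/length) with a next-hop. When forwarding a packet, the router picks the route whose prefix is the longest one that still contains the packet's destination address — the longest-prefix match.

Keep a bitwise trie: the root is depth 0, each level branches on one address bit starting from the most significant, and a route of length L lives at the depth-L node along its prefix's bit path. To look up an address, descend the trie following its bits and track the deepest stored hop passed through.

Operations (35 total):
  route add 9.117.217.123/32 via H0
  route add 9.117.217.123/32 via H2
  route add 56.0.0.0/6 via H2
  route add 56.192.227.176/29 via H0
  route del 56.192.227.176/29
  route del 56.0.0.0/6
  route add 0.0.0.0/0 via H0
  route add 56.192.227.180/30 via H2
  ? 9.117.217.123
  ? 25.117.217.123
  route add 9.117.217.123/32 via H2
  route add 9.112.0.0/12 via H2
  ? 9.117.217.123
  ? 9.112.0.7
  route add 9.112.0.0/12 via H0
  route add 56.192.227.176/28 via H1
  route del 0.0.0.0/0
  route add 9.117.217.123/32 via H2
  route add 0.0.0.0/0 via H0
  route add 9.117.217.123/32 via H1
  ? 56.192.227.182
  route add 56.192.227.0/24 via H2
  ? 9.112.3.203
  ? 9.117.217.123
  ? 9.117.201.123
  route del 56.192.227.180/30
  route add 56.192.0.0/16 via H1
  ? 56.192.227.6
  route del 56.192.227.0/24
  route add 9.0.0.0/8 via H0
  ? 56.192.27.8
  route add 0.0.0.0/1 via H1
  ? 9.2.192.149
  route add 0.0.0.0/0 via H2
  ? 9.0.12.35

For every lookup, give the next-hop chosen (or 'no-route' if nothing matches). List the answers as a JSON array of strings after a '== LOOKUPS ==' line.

Trace:
  add 9.117.217.123/32 -> H0 at depth 32
  add 9.117.217.123/32 -> H2 at depth 32
  add 56.0.0.0/6 -> H2 at depth 6
  add 56.192.227.176/29 -> H0 at depth 29
  del 56.192.227.176/29 (clear depth 29)
  del 56.0.0.0/6 (clear depth 6)
  add 0.0.0.0/0 -> H0 at depth 0
  add 56.192.227.180/30 -> H2 at depth 30
  lookup 9.117.217.123: bits 00001001011101011101100101111011 walk d0:H0→d1:-→d2:-→d3:-→d4:-→d5:-→d6:-→d7:-→d8:-→d9:-→d10:-→d11:-→d12:-→d13:-→d14:-→d15:-→d16:-→d17:-→d18:-→d19:-→d20:-→d21:-→d22:-→d23:-→d24:-→d25:-→d26:-→d27:-→d28:-→d29:-→d30:-→d31:-→d32:H2 -> H2
  lookup 25.117.217.123: bits 000 walk d0:H0→d1:-→d2:-→d3:- -> H0
  add 9.117.217.123/32 -> H2 at depth 32
  add 9.112.0.0/12 -> H2 at depth 12
  lookup 9.117.217.123: bits 00001001011101011101100101111011 walk d0:H0→d1:-→d2:-→d3:-→d4:-→d5:-→d6:-→d7:-→d8:-→d9:-→d10:-→d11:-→d12:H2→d13:-→d14:-→d15:-→d16:-→d17:-→d18:-→d19:-→d20:-→d21:-→d22:-→d23:-→d24:-→d25:-→d26:-→d27:-→d28:-→d29:-→d30:-→d31:-→d32:H2 -> H2
  lookup 9.112.0.7: bits 0000100101110 walk d0:H0→d1:-→d2:-→d3:-→d4:-→d5:-→d6:-→d7:-→d8:-→d9:-→d10:-→d11:-→d12:H2→d13:- -> H2
  add 9.112.0.0/12 -> H0 at depth 12
  add 56.192.227.176/28 -> H1 at depth 28
  del 0.0.0.0/0 (clear depth 0)
  add 9.117.217.123/32 -> H2 at depth 32
  add 0.0.0.0/0 -> H0 at depth 0
  add 9.117.217.123/32 -> H1 at depth 32
  lookup 56.192.227.182: bits 001110001100000011100011101101 walk d0:H0→d1:-→d2:-→d3:-→d4:-→d5:-→d6:-→d7:-→d8:-→d9:-→d10:-→d11:-→d12:-→d13:-→d14:-→d15:-→d16:-→d17:-→d18:-→d19:-→d20:-→d21:-→d22:-→d23:-→d24:-→d25:-→d26:-→d27:-→d28:H1→d29:-→d30:H2 -> H2
  add 56.192.227.0/24 -> H2 at depth 24
  lookup 9.112.3.203: bits 0000100101110 walk d0:H0→d1:-→d2:-→d3:-→d4:-→d5:-→d6:-→d7:-→d8:-→d9:-→d10:-→d11:-→d12:H0→d13:- -> H0
  lookup 9.117.217.123: bits 00001001011101011101100101111011 walk d0:H0→d1:-→d2:-→d3:-→d4:-→d5:-→d6:-→d7:-→d8:-→d9:-→d10:-→d11:-→d12:H0→d13:-→d14:-→d15:-→d16:-→d17:-→d18:-→d19:-→d20:-→d21:-→d22:-→d23:-→d24:-→d25:-→d26:-→d27:-→d28:-→d29:-→d30:-→d31:-→d32:H1 -> H1
  lookup 9.117.201.123: bits 0000100101110101110 walk d0:H0→d1:-→d2:-→d3:-→d4:-→d5:-→d6:-→d7:-→d8:-→d9:-→d10:-→d11:-→d12:H0→d13:-→d14:-→d15:-→d16:-→d17:-→d18:-→d19:- -> H0
  del 56.192.227.180/30 (clear depth 30)
  add 56.192.0.0/16 -> H1 at depth 16
  lookup 56.192.227.6: bits 001110001100000011100011 walk d0:H0→d1:-→d2:-→d3:-→d4:-→d5:-→d6:-→d7:-→d8:-→d9:-→d10:-→d11:-→d12:-→d13:-→d14:-→d15:-→d16:H1→d17:-→d18:-→d19:-→d20:-→d21:-→d22:-→d23:-→d24:H2 -> H2
  del 56.192.227.0/24 (clear depth 24)
  add 9.0.0.0/8 -> H0 at depth 8
  lookup 56.192.27.8: bits 0011100011000000 walk d0:H0→d1:-→d2:-→d3:-→d4:-→d5:-→d6:-→d7:-→d8:-→d9:-→d10:-→d11:-→d12:-→d13:-→d14:-→d15:-→d16:H1 -> H1
  add 0.0.0.0/1 -> H1 at depth 1
  lookup 9.2.192.149: bits 000010010 walk d0:H0→d1:H1→d2:-→d3:-→d4:-→d5:-→d6:-→d7:-→d8:H0→d9:- -> H0
  add 0.0.0.0/0 -> H2 at depth 0
  lookup 9.0.12.35: bits 000010010 walk d0:H2→d1:H1→d2:-→d3:-→d4:-→d5:-→d6:-→d7:-→d8:H0→d9:- -> H0

== LOOKUPS ==
["H2","H0","H2","H2","H2","H0","H1","H0","H2","H1","H0","H0"]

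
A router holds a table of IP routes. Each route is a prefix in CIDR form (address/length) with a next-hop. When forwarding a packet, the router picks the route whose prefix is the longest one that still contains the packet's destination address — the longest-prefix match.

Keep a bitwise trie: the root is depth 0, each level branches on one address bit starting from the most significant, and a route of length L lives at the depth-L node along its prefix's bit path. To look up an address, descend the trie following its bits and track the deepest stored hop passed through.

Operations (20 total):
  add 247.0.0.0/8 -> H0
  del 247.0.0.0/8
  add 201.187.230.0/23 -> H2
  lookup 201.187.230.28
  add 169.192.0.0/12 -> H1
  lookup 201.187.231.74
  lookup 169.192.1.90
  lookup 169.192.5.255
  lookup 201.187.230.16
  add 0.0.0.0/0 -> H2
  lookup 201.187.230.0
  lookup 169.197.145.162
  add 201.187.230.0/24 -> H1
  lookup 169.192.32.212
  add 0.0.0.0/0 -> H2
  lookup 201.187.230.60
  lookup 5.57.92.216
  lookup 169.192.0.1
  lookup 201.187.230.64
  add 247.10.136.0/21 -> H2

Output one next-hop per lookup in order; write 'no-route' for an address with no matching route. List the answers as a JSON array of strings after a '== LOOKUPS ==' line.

Process each operation:
  add 247.0.0.0/8 -> H0 at depth 8
  del 247.0.0.0/8 (clear depth 8)
  add 201.187.230.0/23 -> H2 at depth 23
  ? 201.187.230.28  path d0:-→d1:-→d2:-→d3:-→d4:-→d5:-→d6:-→d7:-→d8:-→d9:-→d10:-→d11:-→d12:-→d13:-→d14:-→d15:-→d16:-→d17:-→d18:-→d19:-→d20:-→d21:-→d22:-→d23:H2  best=H2
  add 169.192.0.0/12 -> H1 at depth 12
  ? 201.187.231.74  path d0:-→d1:-→d2:-→d3:-→d4:-→d5:-→d6:-→d7:-→d8:-→d9:-→d10:-→d11:-→d12:-→d13:-→d14:-→d15:-→d16:-→d17:-→d18:-→d19:-→d20:-→d21:-→d22:-→d23:H2  best=H2
  ? 169.192.1.90  path d0:-→d1:-→d2:-→d3:-→d4:-→d5:-→d6:-→d7:-→d8:-→d9:-→d10:-→d11:-→d12:H1  best=H1
  ? 169.192.5.255  path d0:-→d1:-→d2:-→d3:-→d4:-→d5:-→d6:-→d7:-→d8:-→d9:-→d10:-→d11:-→d12:H1  best=H1
  ? 201.187.230.16  path d0:-→d1:-→d2:-→d3:-→d4:-→d5:-→d6:-→d7:-→d8:-→d9:-→d10:-→d11:-→d12:-→d13:-→d14:-→d15:-→d16:-→d17:-→d18:-→d19:-→d20:-→d21:-→d22:-→d23:H2  best=H2
  add 0.0.0.0/0 -> H2 at depth 0
  ? 201.187.230.0  path d0:H2→d1:-→d2:-→d3:-→d4:-→d5:-→d6:-→d7:-→d8:-→d9:-→d10:-→d11:-→d12:-→d13:-→d14:-→d15:-→d16:-→d17:-→d18:-→d19:-→d20:-→d21:-→d22:-→d23:H2  best=H2
  ? 169.197.145.162  path d0:H2→d1:-→d2:-→d3:-→d4:-→d5:-→d6:-→d7:-→d8:-→d9:-→d10:-→d11:-→d12:H1  best=H1
  add 201.187.230.0/24 -> H1 at depth 24
  ? 169.192.32.212  path d0:H2→d1:-→d2:-→d3:-→d4:-→d5:-→d6:-→d7:-→d8:-→d9:-→d10:-→d11:-→d12:H1  best=H1
  add 0.0.0.0/0 -> H2 at depth 0
  ? 201.187.230.60  path d0:H2→d1:-→d2:-→d3:-→d4:-→d5:-→d6:-→d7:-→d8:-→d9:-→d10:-→d11:-→d12:-→d13:-→d14:-→d15:-→d16:-→d17:-→d18:-→d19:-→d20:-→d21:-→d22:-→d23:H2→d24:H1  best=H1
  ? 5.57.92.216  path d0:H2  best=H2
  ? 169.192.0.1  path d0:H2→d1:-→d2:-→d3:-→d4:-→d5:-→d6:-→d7:-→d8:-→d9:-→d10:-→d11:-→d12:H1  best=H1
  ? 201.187.230.64  path d0:H2→d1:-→d2:-→d3:-→d4:-→d5:-→d6:-→d7:-→d8:-→d9:-→d10:-→d11:-→d12:-→d13:-→d14:-→d15:-→d16:-→d17:-→d18:-→d19:-→d20:-→d21:-→d22:-→d23:H2→d24:H1  best=H1
  add 247.10.136.0/21 -> H2 at depth 21

== LOOKUPS ==
["H2","H2","H1","H1","H2","H2","H1","H1","H1","H2","H1","H1"]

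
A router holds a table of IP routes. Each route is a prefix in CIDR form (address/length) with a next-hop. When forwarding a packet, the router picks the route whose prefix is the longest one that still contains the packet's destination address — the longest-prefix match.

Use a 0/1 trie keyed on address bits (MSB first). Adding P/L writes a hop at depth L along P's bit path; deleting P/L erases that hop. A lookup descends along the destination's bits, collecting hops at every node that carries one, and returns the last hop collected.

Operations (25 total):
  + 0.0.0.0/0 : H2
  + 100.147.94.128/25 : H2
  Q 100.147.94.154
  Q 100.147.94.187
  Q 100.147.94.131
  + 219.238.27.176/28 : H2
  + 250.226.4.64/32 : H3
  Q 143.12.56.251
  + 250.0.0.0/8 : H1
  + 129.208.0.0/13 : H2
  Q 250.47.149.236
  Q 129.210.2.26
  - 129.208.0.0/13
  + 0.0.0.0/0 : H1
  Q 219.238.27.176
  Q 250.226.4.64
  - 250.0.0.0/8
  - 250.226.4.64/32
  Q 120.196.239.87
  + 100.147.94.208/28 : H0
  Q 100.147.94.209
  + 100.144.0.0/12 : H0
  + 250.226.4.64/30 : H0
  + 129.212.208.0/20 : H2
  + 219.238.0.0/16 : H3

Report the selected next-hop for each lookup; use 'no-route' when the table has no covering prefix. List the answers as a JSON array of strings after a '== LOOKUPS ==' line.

Process each operation:
  + 0.0.0.0/0 (H2) depth=0
  + 100.147.94.128/25 (H2) depth=25
  Q 100.147.94.154: descend 0110010010010011010111101 ; hops seen [H2,H2] ; pick H2
  Q 100.147.94.187: descend 0110010010010011010111101 ; hops seen [H2,H2] ; pick H2
  Q 100.147.94.131: descend 0110010010010011010111101 ; hops seen [H2,H2] ; pick H2
  + 219.238.27.176/28 (H2) depth=28
  + 250.226.4.64/32 (H3) depth=32
  Q 143.12.56.251: descend 1 ; hops seen [H2] ; pick H2
  + 250.0.0.0/8 (H1) depth=8
  + 129.208.0.0/13 (H2) depth=13
  Q 250.47.149.236: descend 11111010 ; hops seen [H2,H1] ; pick H1
  Q 129.210.2.26: descend 1000000111010 ; hops seen [H2,H2] ; pick H2
  del 129.208.0.0/13 (clear depth 13)
  + 0.0.0.0/0 (H1) depth=0
  Q 219.238.27.176: descend 1101101111101110000110111011 ; hops seen [H1,H2] ; pick H2
  Q 250.226.4.64: descend 11111010111000100000010001000000 ; hops seen [H1,H1,H3] ; pick H3
  del 250.0.0.0/8 (clear depth 8)
  del 250.226.4.64/32 (clear depth 32)
  Q 120.196.239.87: descend 011 ; hops seen [H1] ; pick H1
  + 100.147.94.208/28 (H0) depth=28
  Q 100.147.94.209: descend 0110010010010011010111101101 ; hops seen [H1,H2,H0] ; pick H0
  + 100.144.0.0/12 (H0) depth=12
  + 250.226.4.64/30 (H0) depth=30
  + 129.212.208.0/20 (H2) depth=20
  + 219.238.0.0/16 (H3) depth=16

== LOOKUPS ==
["H2","H2","H2","H2","H1","H2","H2","H3","H1","H0"]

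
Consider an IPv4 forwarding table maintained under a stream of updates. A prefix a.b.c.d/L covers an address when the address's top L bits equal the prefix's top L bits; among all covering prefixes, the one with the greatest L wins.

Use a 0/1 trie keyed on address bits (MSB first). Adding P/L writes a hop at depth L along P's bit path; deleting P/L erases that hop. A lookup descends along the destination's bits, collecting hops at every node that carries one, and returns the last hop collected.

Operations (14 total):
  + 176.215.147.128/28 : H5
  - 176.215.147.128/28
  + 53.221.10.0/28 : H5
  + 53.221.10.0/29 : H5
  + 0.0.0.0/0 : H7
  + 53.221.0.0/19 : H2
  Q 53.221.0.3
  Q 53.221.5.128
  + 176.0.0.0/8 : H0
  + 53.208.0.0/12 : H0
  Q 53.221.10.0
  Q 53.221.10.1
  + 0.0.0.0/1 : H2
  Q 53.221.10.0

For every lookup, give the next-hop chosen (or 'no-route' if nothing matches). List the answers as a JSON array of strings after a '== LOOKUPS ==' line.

Process each operation:
  add 176.215.147.128/28 -> H5 at depth 28
  del 176.215.147.128/28 (clear depth 28)
  add 53.221.10.0/28 -> H5 at depth 28
  add 53.221.10.0/29 -> H5 at depth 29
  add 0.0.0.0/0 -> H7 at depth 0
  add 53.221.0.0/19 -> H2 at depth 19
  Q 53.221.0.3: descend 00110101110111010000 ; hops seen [H7,H2] ; pick H2
  Q 53.221.5.128: descend 00110101110111010000 ; hops seen [H7,H2] ; pick H2
  add 176.0.0.0/8 -> H0 at depth 8
  add 53.208.0.0/12 -> H0 at depth 12
  Q 53.221.10.0: descend 00110101110111010000101000000 ; hops seen [H7,H0,H2,H5,H5] ; pick H5
  Q 53.221.10.1: descend 00110101110111010000101000000 ; hops seen [H7,H0,H2,H5,H5] ; pick H5
  add 0.0.0.0/1 -> H2 at depth 1
  Q 53.221.10.0: descend 00110101110111010000101000000 ; hops seen [H7,H2,H0,H2,H5,H5] ; pick H5

== LOOKUPS ==
["H2","H2","H5","H5","H5"]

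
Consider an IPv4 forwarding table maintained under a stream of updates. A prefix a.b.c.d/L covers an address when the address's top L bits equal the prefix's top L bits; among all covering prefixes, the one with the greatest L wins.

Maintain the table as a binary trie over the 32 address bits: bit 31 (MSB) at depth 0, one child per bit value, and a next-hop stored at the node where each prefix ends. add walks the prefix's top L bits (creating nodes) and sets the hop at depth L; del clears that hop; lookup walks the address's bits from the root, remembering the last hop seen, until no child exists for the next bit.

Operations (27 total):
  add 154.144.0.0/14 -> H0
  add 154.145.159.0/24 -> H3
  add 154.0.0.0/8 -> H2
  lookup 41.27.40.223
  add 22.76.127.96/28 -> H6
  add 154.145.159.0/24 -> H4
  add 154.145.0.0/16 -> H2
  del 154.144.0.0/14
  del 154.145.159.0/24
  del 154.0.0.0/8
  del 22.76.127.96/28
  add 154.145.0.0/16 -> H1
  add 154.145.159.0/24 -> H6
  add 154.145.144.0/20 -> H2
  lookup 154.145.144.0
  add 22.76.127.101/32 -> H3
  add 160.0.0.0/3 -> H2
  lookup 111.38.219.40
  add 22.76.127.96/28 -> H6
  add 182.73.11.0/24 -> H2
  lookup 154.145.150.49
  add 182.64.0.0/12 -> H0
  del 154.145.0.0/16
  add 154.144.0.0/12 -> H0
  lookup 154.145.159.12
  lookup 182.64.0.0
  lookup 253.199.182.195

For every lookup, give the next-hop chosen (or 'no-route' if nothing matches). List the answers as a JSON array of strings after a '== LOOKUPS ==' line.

Trace:
  add 154.144.0.0/14 -> H0 at depth 14
  add 154.145.159.0/24 -> H3 at depth 24
  add 154.0.0.0/8 -> H2 at depth 8
  Q 41.27.40.223: descend ε ; hops seen [∅] ; pick no-route
  add 22.76.127.96/28 -> H6 at depth 28
  add 154.145.159.0/24 -> H4 at depth 24
  add 154.145.0.0/16 -> H2 at depth 16
  del 154.144.0.0/14 (clear depth 14)
  del 154.145.159.0/24 (clear depth 24)
  del 154.0.0.0/8 (clear depth 8)
  del 22.76.127.96/28 (clear depth 28)
  add 154.145.0.0/16 -> H1 at depth 16
  add 154.145.159.0/24 -> H6 at depth 24
  add 154.145.144.0/20 -> H2 at depth 20
  Q 154.145.144.0: descend 10011010100100011001 ; hops seen [H1,H2] ; pick H2
  add 22.76.127.101/32 -> H3 at depth 32
  add 160.0.0.0/3 -> H2 at depth 3
  Q 111.38.219.40: descend 0 ; hops seen [∅] ; pick no-route
  add 22.76.127.96/28 -> H6 at depth 28
  add 182.73.11.0/24 -> H2 at depth 24
  Q 154.145.150.49: descend 10011010100100011001 ; hops seen [H1,H2] ; pick H2
  add 182.64.0.0/12 -> H0 at depth 12
  del 154.145.0.0/16 (clear depth 16)
  add 154.144.0.0/12 -> H0 at depth 12
  Q 154.145.159.12: descend 100110101001000110011111 ; hops seen [H0,H2,H6] ; pick H6
  Q 182.64.0.0: descend 101101100100 ; hops seen [H2,H0] ; pick H0
  Q 253.199.182.195: descend 1 ; hops seen [∅] ; pick no-route

== LOOKUPS ==
["no-route","H2","no-route","H2","H6","H0","no-route"]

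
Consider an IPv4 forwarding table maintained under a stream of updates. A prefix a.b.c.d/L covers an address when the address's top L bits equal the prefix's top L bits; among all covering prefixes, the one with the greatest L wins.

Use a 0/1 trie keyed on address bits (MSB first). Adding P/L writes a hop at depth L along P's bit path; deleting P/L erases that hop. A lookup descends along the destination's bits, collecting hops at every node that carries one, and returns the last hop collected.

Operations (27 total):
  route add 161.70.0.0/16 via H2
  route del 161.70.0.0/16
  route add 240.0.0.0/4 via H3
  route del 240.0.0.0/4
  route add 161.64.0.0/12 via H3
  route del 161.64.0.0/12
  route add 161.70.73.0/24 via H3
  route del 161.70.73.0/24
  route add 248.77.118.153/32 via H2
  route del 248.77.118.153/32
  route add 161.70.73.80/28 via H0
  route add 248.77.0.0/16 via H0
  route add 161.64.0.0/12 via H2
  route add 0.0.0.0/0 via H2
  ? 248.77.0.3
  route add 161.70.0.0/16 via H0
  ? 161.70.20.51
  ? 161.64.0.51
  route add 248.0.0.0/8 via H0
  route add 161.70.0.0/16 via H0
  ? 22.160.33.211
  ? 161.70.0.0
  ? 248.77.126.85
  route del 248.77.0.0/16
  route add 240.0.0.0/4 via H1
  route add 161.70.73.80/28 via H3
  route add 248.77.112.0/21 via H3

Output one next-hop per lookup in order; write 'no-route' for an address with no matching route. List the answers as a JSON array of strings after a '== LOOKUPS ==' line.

Process each operation:
  add 161.70.0.0/16 -> H2 at depth 16
  del 161.70.0.0/16 (clear depth 16)
  add 240.0.0.0/4 -> H3 at depth 4
  del 240.0.0.0/4 (clear depth 4)
  add 161.64.0.0/12 -> H3 at depth 12
  del 161.64.0.0/12 (clear depth 12)
  add 161.70.73.0/24 -> H3 at depth 24
  del 161.70.73.0/24 (clear depth 24)
  add 248.77.118.153/32 -> H2 at depth 32
  del 248.77.118.153/32 (clear depth 32)
  add 161.70.73.80/28 -> H0 at depth 28
  add 248.77.0.0/16 -> H0 at depth 16
  add 161.64.0.0/12 -> H2 at depth 12
  add 0.0.0.0/0 -> H2 at depth 0
  Q 248.77.0.3: descend 11111000010011010 ; hops seen [H2,H0] ; pick H0
  add 161.70.0.0/16 -> H0 at depth 16
  Q 161.70.20.51: descend 10100001010001100 ; hops seen [H2,H2,H0] ; pick H0
  Q 161.64.0.51: descend 1010000101000 ; hops seen [H2,H2] ; pick H2
  add 248.0.0.0/8 -> H0 at depth 8
  add 161.70.0.0/16 -> H0 at depth 16
  Q 22.160.33.211: descend ε ; hops seen [H2] ; pick H2
  Q 161.70.0.0: descend 10100001010001100 ; hops seen [H2,H2,H0] ; pick H0
  Q 248.77.126.85: descend 11111000010011010111 ; hops seen [H2,H0,H0] ; pick H0
  del 248.77.0.0/16 (clear depth 16)
  add 240.0.0.0/4 -> H1 at depth 4
  add 161.70.73.80/28 -> H3 at depth 28
  add 248.77.112.0/21 -> H3 at depth 21

== LOOKUPS ==
["H0","H0","H2","H2","H0","H0"]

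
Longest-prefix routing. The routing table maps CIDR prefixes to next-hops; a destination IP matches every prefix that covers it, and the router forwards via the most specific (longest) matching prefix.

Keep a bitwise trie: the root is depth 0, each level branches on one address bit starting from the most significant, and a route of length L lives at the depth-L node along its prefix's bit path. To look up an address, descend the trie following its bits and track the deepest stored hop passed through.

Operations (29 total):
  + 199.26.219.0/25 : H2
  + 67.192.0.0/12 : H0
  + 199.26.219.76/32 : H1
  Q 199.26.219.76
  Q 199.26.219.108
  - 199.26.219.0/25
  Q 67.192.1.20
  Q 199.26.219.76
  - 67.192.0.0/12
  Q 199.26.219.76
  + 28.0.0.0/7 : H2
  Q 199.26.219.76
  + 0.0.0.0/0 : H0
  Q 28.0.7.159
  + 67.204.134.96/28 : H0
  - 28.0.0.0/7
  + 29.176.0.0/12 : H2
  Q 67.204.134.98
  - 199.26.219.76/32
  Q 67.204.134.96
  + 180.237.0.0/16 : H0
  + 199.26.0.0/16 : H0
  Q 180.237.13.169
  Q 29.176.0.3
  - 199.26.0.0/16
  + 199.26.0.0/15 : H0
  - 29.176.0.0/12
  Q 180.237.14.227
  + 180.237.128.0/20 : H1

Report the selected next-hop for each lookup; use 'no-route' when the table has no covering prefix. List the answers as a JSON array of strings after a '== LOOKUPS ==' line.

Process each operation:
  add 199.26.219.0/25 -> H2 at depth 25
  add 67.192.0.0/12 -> H0 at depth 12
  add 199.26.219.76/32 -> H1 at depth 32
  lookup 199.26.219.76: bits 11000111000110101101101101001100 walk d0:-→d1:-→d2:-→d3:-→d4:-→d5:-→d6:-→d7:-→d8:-→d9:-→d10:-→d11:-→d12:-→d13:-→d14:-→d15:-→d16:-→d17:-→d18:-→d19:-→d20:-→d21:-→d22:-→d23:-→d24:-→d25:H2→d26:-→d27:-→d28:-→d29:-→d30:-→d31:-→d32:H1 -> H1
  lookup 199.26.219.108: bits 11000111000110101101101101 walk d0:-→d1:-→d2:-→d3:-→d4:-→d5:-→d6:-→d7:-→d8:-→d9:-→d10:-→d11:-→d12:-→d13:-→d14:-→d15:-→d16:-→d17:-→d18:-→d19:-→d20:-→d21:-→d22:-→d23:-→d24:-→d25:H2→d26:- -> H2
  del 199.26.219.0/25 (clear depth 25)
  lookup 67.192.1.20: bits 010000111100 walk d0:-→d1:-→d2:-→d3:-→d4:-→d5:-→d6:-→d7:-→d8:-→d9:-→d10:-→d11:-→d12:H0 -> H0
  lookup 199.26.219.76: bits 11000111000110101101101101001100 walk d0:-→d1:-→d2:-→d3:-→d4:-→d5:-→d6:-→d7:-→d8:-→d9:-→d10:-→d11:-→d12:-→d13:-→d14:-→d15:-→d16:-→d17:-→d18:-→d19:-→d20:-→d21:-→d22:-→d23:-→d24:-→d25:-→d26:-→d27:-→d28:-→d29:-→d30:-→d31:-→d32:H1 -> H1
  del 67.192.0.0/12 (clear depth 12)
  lookup 199.26.219.76: bits 11000111000110101101101101001100 walk d0:-→d1:-→d2:-→d3:-→d4:-→d5:-→d6:-→d7:-→d8:-→d9:-→d10:-→d11:-→d12:-→d13:-→d14:-→d15:-→d16:-→d17:-→d18:-→d19:-→d20:-→d21:-→d22:-→d23:-→d24:-→d25:-→d26:-→d27:-→d28:-→d29:-→d30:-→d31:-→d32:H1 -> H1
  add 28.0.0.0/7 -> H2 at depth 7
  lookup 199.26.219.76: bits 11000111000110101101101101001100 walk d0:-→d1:-→d2:-→d3:-→d4:-→d5:-→d6:-→d7:-→d8:-→d9:-→d10:-→d11:-→d12:-→d13:-→d14:-→d15:-→d16:-→d17:-→d18:-→d19:-→d20:-→d21:-→d22:-→d23:-→d24:-→d25:-→d26:-→d27:-→d28:-→d29:-→d30:-→d31:-→d32:H1 -> H1
  add 0.0.0.0/0 -> H0 at depth 0
  lookup 28.0.7.159: bits 0001110 walk d0:H0→d1:-→d2:-→d3:-→d4:-→d5:-→d6:-→d7:H2 -> H2
  add 67.204.134.96/28 -> H0 at depth 28
  del 28.0.0.0/7 (clear depth 7)
  add 29.176.0.0/12 -> H2 at depth 12
  lookup 67.204.134.98: bits 0100001111001100100001100110 walk d0:H0→d1:-→d2:-→d3:-→d4:-→d5:-→d6:-→d7:-→d8:-→d9:-→d10:-→d11:-→d12:-→d13:-→d14:-→d15:-→d16:-→d17:-→d18:-→d19:-→d20:-→d21:-→d22:-→d23:-→d24:-→d25:-→d26:-→d27:-→d28:H0 -> H0
  del 199.26.219.76/32 (clear depth 32)
  lookup 67.204.134.96: bits 0100001111001100100001100110 walk d0:H0→d1:-→d2:-→d3:-→d4:-→d5:-→d6:-→d7:-→d8:-→d9:-→d10:-→d11:-→d12:-→d13:-→d14:-→d15:-→d16:-→d17:-→d18:-→d19:-→d20:-→d21:-→d22:-→d23:-→d24:-→d25:-→d26:-→d27:-→d28:H0 -> H0
  add 180.237.0.0/16 -> H0 at depth 16
  add 199.26.0.0/16 -> H0 at depth 16
  lookup 180.237.13.169: bits 1011010011101101 walk d0:H0→d1:-→d2:-→d3:-→d4:-→d5:-→d6:-→d7:-→d8:-→d9:-→d10:-→d11:-→d12:-→d13:-→d14:-→d15:-→d16:H0 -> H0
  lookup 29.176.0.3: bits 000111011011 walk d0:H0→d1:-→d2:-→d3:-→d4:-→d5:-→d6:-→d7:-→d8:-→d9:-→d10:-→d11:-→d12:H2 -> H2
  del 199.26.0.0/16 (clear depth 16)
  add 199.26.0.0/15 -> H0 at depth 15
  del 29.176.0.0/12 (clear depth 12)
  lookup 180.237.14.227: bits 1011010011101101 walk d0:H0→d1:-→d2:-→d3:-→d4:-→d5:-→d6:-→d7:-→d8:-→d9:-→d10:-→d11:-→d12:-→d13:-→d14:-→d15:-→d16:H0 -> H0
  add 180.237.128.0/20 -> H1 at depth 20

== LOOKUPS ==
["H1","H2","H0","H1","H1","H1","H2","H0","H0","H0","H2","H0"]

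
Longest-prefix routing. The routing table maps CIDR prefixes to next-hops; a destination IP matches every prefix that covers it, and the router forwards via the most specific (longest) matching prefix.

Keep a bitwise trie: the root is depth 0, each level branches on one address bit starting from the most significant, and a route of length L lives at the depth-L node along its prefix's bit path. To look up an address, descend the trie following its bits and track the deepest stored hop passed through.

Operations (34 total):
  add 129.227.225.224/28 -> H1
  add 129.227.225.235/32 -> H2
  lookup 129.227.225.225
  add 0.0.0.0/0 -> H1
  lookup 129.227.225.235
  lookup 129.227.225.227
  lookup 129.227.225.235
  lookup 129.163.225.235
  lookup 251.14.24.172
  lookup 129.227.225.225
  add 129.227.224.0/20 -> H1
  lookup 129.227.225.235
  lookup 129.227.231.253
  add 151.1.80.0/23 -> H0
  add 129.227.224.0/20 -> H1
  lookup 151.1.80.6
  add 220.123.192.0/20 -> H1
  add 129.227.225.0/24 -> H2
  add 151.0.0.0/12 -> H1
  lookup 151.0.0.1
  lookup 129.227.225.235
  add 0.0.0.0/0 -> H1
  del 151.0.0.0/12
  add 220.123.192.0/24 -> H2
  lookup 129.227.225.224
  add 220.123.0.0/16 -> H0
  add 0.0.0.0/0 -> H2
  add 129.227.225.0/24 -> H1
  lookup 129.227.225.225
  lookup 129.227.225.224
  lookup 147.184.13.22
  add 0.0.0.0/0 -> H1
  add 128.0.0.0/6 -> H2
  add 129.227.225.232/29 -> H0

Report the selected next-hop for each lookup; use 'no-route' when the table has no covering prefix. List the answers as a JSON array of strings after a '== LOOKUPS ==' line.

Trace:
  add 129.227.225.224/28 -> H1 at depth 28
  add 129.227.225.235/32 -> H2 at depth 32
  lookup 129.227.225.225: bits 1000000111100011111000011110 walk d0:-→d1:-→d2:-→d3:-→d4:-→d5:-→d6:-→d7:-→d8:-→d9:-→d10:-→d11:-→d12:-→d13:-→d14:-→d15:-→d16:-→d17:-→d18:-→d19:-→d20:-→d21:-→d22:-→d23:-→d24:-→d25:-→d26:-→d27:-→d28:H1 -> H1
  add 0.0.0.0/0 -> H1 at depth 0
  lookup 129.227.225.235: bits 10000001111000111110000111101011 walk d0:H1→d1:-→d2:-→d3:-→d4:-→d5:-→d6:-→d7:-→d8:-→d9:-→d10:-→d11:-→d12:-→d13:-→d14:-→d15:-→d16:-→d17:-→d18:-→d19:-→d20:-→d21:-→d22:-→d23:-→d24:-→d25:-→d26:-→d27:-→d28:H1→d29:-→d30:-→d31:-→d32:H2 -> H2
  lookup 129.227.225.227: bits 1000000111100011111000011110 walk d0:H1→d1:-→d2:-→d3:-→d4:-→d5:-→d6:-→d7:-→d8:-→d9:-→d10:-→d11:-→d12:-→d13:-→d14:-→d15:-→d16:-→d17:-→d18:-→d19:-→d20:-→d21:-→d22:-→d23:-→d24:-→d25:-→d26:-→d27:-→d28:H1 -> H1
  lookup 129.227.225.235: bits 10000001111000111110000111101011 walk d0:H1→d1:-→d2:-→d3:-→d4:-→d5:-→d6:-→d7:-→d8:-→d9:-→d10:-→d11:-→d12:-→d13:-→d14:-→d15:-→d16:-→d17:-→d18:-→d19:-→d20:-→d21:-→d22:-→d23:-→d24:-→d25:-→d26:-→d27:-→d28:H1→d29:-→d30:-→d31:-→d32:H2 -> H2
  lookup 129.163.225.235: bits 100000011 walk d0:H1→d1:-→d2:-→d3:-→d4:-→d5:-→d6:-→d7:-→d8:-→d9:- -> H1
  lookup 251.14.24.172: bits 1 walk d0:H1→d1:- -> H1
  lookup 129.227.225.225: bits 1000000111100011111000011110 walk d0:H1→d1:-→d2:-→d3:-→d4:-→d5:-→d6:-→d7:-→d8:-→d9:-→d10:-→d11:-→d12:-→d13:-→d14:-→d15:-→d16:-→d17:-→d18:-→d19:-→d20:-→d21:-→d22:-→d23:-→d24:-→d25:-→d26:-→d27:-→d28:H1 -> H1
  add 129.227.224.0/20 -> H1 at depth 20
  lookup 129.227.225.235: bits 10000001111000111110000111101011 walk d0:H1→d1:-→d2:-→d3:-→d4:-→d5:-→d6:-→d7:-→d8:-→d9:-→d10:-→d11:-→d12:-→d13:-→d14:-→d15:-→d16:-→d17:-→d18:-→d19:-→d20:H1→d21:-→d22:-→d23:-→d24:-→d25:-→d26:-→d27:-→d28:H1→d29:-→d30:-→d31:-→d32:H2 -> H2
  lookup 129.227.231.253: bits 100000011110001111100 walk d0:H1→d1:-→d2:-→d3:-→d4:-→d5:-→d6:-→d7:-→d8:-→d9:-→d10:-→d11:-→d12:-→d13:-→d14:-→d15:-→d16:-→d17:-→d18:-→d19:-→d20:H1→d21:- -> H1
  add 151.1.80.0/23 -> H0 at depth 23
  add 129.227.224.0/20 -> H1 at depth 20
  lookup 151.1.80.6: bits 10010111000000010101000 walk d0:H1→d1:-→d2:-→d3:-→d4:-→d5:-→d6:-→d7:-→d8:-→d9:-→d10:-→d11:-→d12:-→d13:-→d14:-→d15:-→d16:-→d17:-→d18:-→d19:-→d20:-→d21:-→d22:-→d23:H0 -> H0
  add 220.123.192.0/20 -> H1 at depth 20
  add 129.227.225.0/24 -> H2 at depth 24
  add 151.0.0.0/12 -> H1 at depth 12
  lookup 151.0.0.1: bits 100101110000000 walk d0:H1→d1:-→d2:-→d3:-→d4:-→d5:-→d6:-→d7:-→d8:-→d9:-→d10:-→d11:-→d12:H1→d13:-→d14:-→d15:- -> H1
  lookup 129.227.225.235: bits 10000001111000111110000111101011 walk d0:H1→d1:-→d2:-→d3:-→d4:-→d5:-→d6:-→d7:-→d8:-→d9:-→d10:-→d11:-→d12:-→d13:-→d14:-→d15:-→d16:-→d17:-→d18:-→d19:-→d20:H1→d21:-→d22:-→d23:-→d24:H2→d25:-→d26:-→d27:-→d28:H1→d29:-→d30:-→d31:-→d32:H2 -> H2
  add 0.0.0.0/0 -> H1 at depth 0
  - 151.0.0.0/12 clear@12
  add 220.123.192.0/24 -> H2 at depth 24
  lookup 129.227.225.224: bits 1000000111100011111000011110 walk d0:H1→d1:-→d2:-→d3:-→d4:-→d5:-→d6:-→d7:-→d8:-→d9:-→d10:-→d11:-→d12:-→d13:-→d14:-→d15:-→d16:-→d17:-→d18:-→d19:-→d20:H1→d21:-→d22:-→d23:-→d24:H2→d25:-→d26:-→d27:-→d28:H1 -> H1
  add 220.123.0.0/16 -> H0 at depth 16
  add 0.0.0.0/0 -> H2 at depth 0
  add 129.227.225.0/24 -> H1 at depth 24
  lookup 129.227.225.225: bits 1000000111100011111000011110 walk d0:H2→d1:-→d2:-→d3:-→d4:-→d5:-→d6:-→d7:-→d8:-→d9:-→d10:-→d11:-→d12:-→d13:-→d14:-→d15:-→d16:-→d17:-→d18:-→d19:-→d20:H1→d21:-→d22:-→d23:-→d24:H1→d25:-→d26:-→d27:-→d28:H1 -> H1
  lookup 129.227.225.224: bits 1000000111100011111000011110 walk d0:H2→d1:-→d2:-→d3:-→d4:-→d5:-→d6:-→d7:-→d8:-→d9:-→d10:-→d11:-→d12:-→d13:-→d14:-→d15:-→d16:-→d17:-→d18:-→d19:-→d20:H1→d21:-→d22:-→d23:-→d24:H1→d25:-→d26:-→d27:-→d28:H1 -> H1
  lookup 147.184.13.22: bits 10010 walk d0:H2→d1:-→d2:-→d3:-→d4:-→d5:- -> H2
  add 0.0.0.0/0 -> H1 at depth 0
  add 128.0.0.0/6 -> H2 at depth 6
  add 129.227.225.232/29 -> H0 at depth 29

== LOOKUPS ==
["H1","H2","H1","H2","H1","H1","H1","H2","H1","H0","H1","H2","H1","H1","H1","H2"]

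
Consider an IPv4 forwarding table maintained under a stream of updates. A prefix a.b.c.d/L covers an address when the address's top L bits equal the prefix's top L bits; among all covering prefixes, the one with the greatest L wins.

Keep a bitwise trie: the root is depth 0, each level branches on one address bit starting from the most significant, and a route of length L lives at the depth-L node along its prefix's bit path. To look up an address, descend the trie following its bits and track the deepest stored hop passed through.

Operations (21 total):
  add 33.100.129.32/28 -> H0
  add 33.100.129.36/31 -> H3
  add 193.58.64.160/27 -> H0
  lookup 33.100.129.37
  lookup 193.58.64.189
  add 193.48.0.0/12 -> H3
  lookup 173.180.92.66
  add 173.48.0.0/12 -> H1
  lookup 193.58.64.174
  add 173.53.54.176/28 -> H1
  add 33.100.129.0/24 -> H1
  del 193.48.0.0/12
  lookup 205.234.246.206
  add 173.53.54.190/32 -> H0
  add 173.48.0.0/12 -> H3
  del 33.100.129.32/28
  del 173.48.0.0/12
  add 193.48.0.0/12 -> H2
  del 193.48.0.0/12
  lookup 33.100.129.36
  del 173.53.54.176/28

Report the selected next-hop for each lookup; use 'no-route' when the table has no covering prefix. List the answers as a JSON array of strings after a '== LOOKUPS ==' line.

Process each operation:
  add 33.100.129.32/28 -> H0 at depth 28
  add 33.100.129.36/31 -> H3 at depth 31
  add 193.58.64.160/27 -> H0 at depth 27
  Q 33.100.129.37: descend 0010000101100100100000010010010 ; hops seen [H0,H3] ; pick H3
  Q 193.58.64.189: descend 110000010011101001000000101 ; hops seen [H0] ; pick H0
  add 193.48.0.0/12 -> H3 at depth 12
  Q 173.180.92.66: descend 1 ; hops seen [∅] ; pick no-route
  add 173.48.0.0/12 -> H1 at depth 12
  Q 193.58.64.174: descend 110000010011101001000000101 ; hops seen [H3,H0] ; pick H0
  add 173.53.54.176/28 -> H1 at depth 28
  add 33.100.129.0/24 -> H1 at depth 24
  del 193.48.0.0/12 (clear depth 12)
  Q 205.234.246.206: descend 1100 ; hops seen [∅] ; pick no-route
  add 173.53.54.190/32 -> H0 at depth 32
  add 173.48.0.0/12 -> H3 at depth 12
  del 33.100.129.32/28 (clear depth 28)
  del 173.48.0.0/12 (clear depth 12)
  add 193.48.0.0/12 -> H2 at depth 12
  del 193.48.0.0/12 (clear depth 12)
  Q 33.100.129.36: descend 0010000101100100100000010010010 ; hops seen [H1,H3] ; pick H3
  del 173.53.54.176/28 (clear depth 28)

== LOOKUPS ==
["H3","H0","no-route","H0","no-route","H3"]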